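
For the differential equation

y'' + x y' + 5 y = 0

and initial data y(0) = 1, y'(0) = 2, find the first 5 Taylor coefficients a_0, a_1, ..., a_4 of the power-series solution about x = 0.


Ansatz: y(x) = sum_{n>=0} a_n x^n, so y'(x) = sum_{n>=1} n a_n x^(n-1) and y''(x) = sum_{n>=2} n(n-1) a_n x^(n-2).
Substitute into P(x) y'' + Q(x) y' + R(x) y = 0 with P(x) = 1, Q(x) = x, R(x) = 5, and match powers of x.
Initial conditions: a_0 = 1, a_1 = 2.
Setting the coefficient of each power of x to zero and solving order by order (substituting the coefficients already found):
  x^0: 2 a_2 + 5 a_0 = 0  ->  2 a_2 = -5 a_0 = -5  ->  a_2 = -5/2
  x^1: 6 a_3 + 6 a_1 = 0  ->  6 a_3 = -6 a_1 = -12  ->  a_3 = -2
  x^2: 12 a_4 + 7 a_2 = 0  ->  12 a_4 = -7 a_2 = 35/2  ->  a_4 = 35/24
Truncated series: y(x) = 1 + 2 x - (5/2) x^2 - 2 x^3 + (35/24) x^4 + O(x^5).

a_0 = 1; a_1 = 2; a_2 = -5/2; a_3 = -2; a_4 = 35/24


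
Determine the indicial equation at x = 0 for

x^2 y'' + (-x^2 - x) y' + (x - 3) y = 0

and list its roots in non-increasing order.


Divide by x^2 to reach normal form y'' + P_1(x) y' + P_2(x) y = 0 with P_1(x) = -1 - 1/x and P_2(x) = 1/x - 3/x^2.
x = 0 is a singular point because the y'-coefficient -1 - 1/x has a pole at x = 0 and the y-coefficient 1/x - 3/x^2 has a pole at x = 0.
It is a regular singular point because x P_1(x) = p(x) = -x - 1 and x^2 P_2(x) = q(x) = x - 3 are polynomials, hence analytic at x = 0.
p(0) = -1,  q(0) = -3.
Indicial equation: r(r-1) + p(0) r + q(0) = 0, i.e. r^2 + (p(0) - 1) r + q(0) = 0, i.e. r^2 - 2 r - 3 = 0.
Discriminant: (-2)^2 - 4(-3) = 16, so r = (2 ± 4)/2.
Solving: r_1 = 3, r_2 = -1.

indicial: r^2 - 2 r - 3 = 0; roots r_1 = 3, r_2 = -1


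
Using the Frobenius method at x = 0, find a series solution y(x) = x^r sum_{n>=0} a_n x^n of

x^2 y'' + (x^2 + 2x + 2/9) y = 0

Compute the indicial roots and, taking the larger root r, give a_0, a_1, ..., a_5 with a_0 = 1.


Write in Frobenius form y'' + (p(x)/x) y' + (q(x)/x^2) y = 0:
  p(x) = 0,  q(x) = x^2 + 2x + 2/9.
Indicial equation: r(r-1) + (0) r + (2/9) = 0 -> roots r_1 = 2/3, r_2 = 1/3.
Take r = r_1 = 2/3. Let y(x) = x^r sum_{n>=0} a_n x^n with a_0 = 1.
Substitute y = x^r sum a_n x^n and match x^{r+n}. The recurrence is
  D(n) a_n + 2 a_{n-1} + 1 a_{n-2} = 0,  where D(n) = (r+n)(r+n-1) + (0)(r+n) + (2/9).
  a_n = [-2 a_{n-1} - 1 a_{n-2}] / D(n).
Since the indicial polynomial factors as (r - r_1)(r - r_2), D(n) = (r_1 + n - r_1)(r_1 + n - r_2) = n(n + 1/3).
Evaluating step by step (a_0 = 1):
  n = 1: D(1) = 1(1 + 1/3) = 4/3; numerator = -2(1) = -2; a_1 = (-2)/(4/3) = -3/2
  n = 2: D(2) = 2(2 + 1/3) = 14/3; numerator = -2(-3/2) - 1(1) = 2; a_2 = (2)/(14/3) = 3/7
  n = 3: D(3) = 3(3 + 1/3) = 10; numerator = -2(3/7) - 1(-3/2) = 9/14; a_3 = (9/14)/(10) = 9/140
  n = 4: D(4) = 4(4 + 1/3) = 52/3; numerator = -2(9/140) - 1(3/7) = -39/70; a_4 = (-39/70)/(52/3) = -9/280
  n = 5: D(5) = 5(5 + 1/3) = 80/3; numerator = -2(-9/280) - 1(9/140) = 0; a_5 = (0)/(80/3) = 0

r = 2/3; a_0 = 1; a_1 = -3/2; a_2 = 3/7; a_3 = 9/140; a_4 = -9/280; a_5 = 0


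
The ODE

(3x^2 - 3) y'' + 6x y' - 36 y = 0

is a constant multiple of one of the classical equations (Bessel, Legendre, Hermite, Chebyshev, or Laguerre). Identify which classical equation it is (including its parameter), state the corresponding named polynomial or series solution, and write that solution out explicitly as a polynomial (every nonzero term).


All three coefficients share the factor -3; dividing through by -3 gives  (1 - x^2) y'' - 2x y' + 12 y = 0.
This matches the Legendre equation (1 - x^2) y'' - 2x y' + n(n+1) y = 0 (note the -2x y' term) with n(n+1) = 12, so n = 3; the polynomial solution is P_3(x).
With y = sum_k a_k x^k, matching x^k gives (k+2)(k+1) a_{k+2} = [k(k+1) - n(n+1)] a_k = (k - 3)(k + 4) a_k. The right side vanishes at k = 3, so the series with the parity of 3 terminates at degree 3.
Standard normalization (P_n(1) = 1): leading coefficient (2n)!/(2^n (n!)^2) = 720/(8*36) = 5/2, so a_3 = 5/2. Work downward with a_k = (k+1)(k+2) a_{k+2} / ((k - 3)(k + 4)):
  a_1 = (2)(3)(5/2) / ((1 - 3)(1 + 4)) = 15/(-10) = -3/2
Hence P_3(x) = 5 x^3/2 - 3 x/2.

P_3(x); series = 5 x^3/2 - 3 x/2


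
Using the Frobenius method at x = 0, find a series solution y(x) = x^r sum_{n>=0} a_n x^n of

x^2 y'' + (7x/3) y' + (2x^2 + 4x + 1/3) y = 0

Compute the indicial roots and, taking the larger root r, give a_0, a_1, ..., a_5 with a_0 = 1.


Write in Frobenius form y'' + (p(x)/x) y' + (q(x)/x^2) y = 0:
  p(x) = 7/3,  q(x) = 2x^2 + 4x + 1/3.
Indicial equation: r(r-1) + (7/3) r + (1/3) = 0 -> roots r_1 = -1/3, r_2 = -1.
Take r = r_1 = -1/3. Let y(x) = x^r sum_{n>=0} a_n x^n with a_0 = 1.
Substitute y = x^r sum a_n x^n and match x^{r+n}. The recurrence is
  D(n) a_n + 4 a_{n-1} + 2 a_{n-2} = 0,  where D(n) = (r+n)(r+n-1) + (7/3)(r+n) + (1/3).
  a_n = [-4 a_{n-1} - 2 a_{n-2}] / D(n).
Since the indicial polynomial factors as (r - r_1)(r - r_2), D(n) = (r_1 + n - r_1)(r_1 + n - r_2) = n(n + 2/3).
Evaluating step by step (a_0 = 1):
  n = 1: D(1) = 1(1 + 2/3) = 5/3; numerator = -4(1) = -4; a_1 = (-4)/(5/3) = -12/5
  n = 2: D(2) = 2(2 + 2/3) = 16/3; numerator = -4(-12/5) - 2(1) = 38/5; a_2 = (38/5)/(16/3) = 57/40
  n = 3: D(3) = 3(3 + 2/3) = 11; numerator = -4(57/40) - 2(-12/5) = -9/10; a_3 = (-9/10)/(11) = -9/110
  n = 4: D(4) = 4(4 + 2/3) = 56/3; numerator = -4(-9/110) - 2(57/40) = -111/44; a_4 = (-111/44)/(56/3) = -333/2464
  n = 5: D(5) = 5(5 + 2/3) = 85/3; numerator = -4(-333/2464) - 2(-9/110) = 2169/3080; a_5 = (2169/3080)/(85/3) = 6507/261800

r = -1/3; a_0 = 1; a_1 = -12/5; a_2 = 57/40; a_3 = -9/110; a_4 = -333/2464; a_5 = 6507/261800


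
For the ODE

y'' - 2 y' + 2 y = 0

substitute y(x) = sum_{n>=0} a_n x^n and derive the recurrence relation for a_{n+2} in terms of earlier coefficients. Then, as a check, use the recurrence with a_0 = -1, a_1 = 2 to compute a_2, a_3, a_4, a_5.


Substitute y = sum_n a_n x^n.
y''(x) has coefficient (n+2)(n+1) a_{n+2} at x^n;
-2 y'(x) has coefficient -2 (n+1) a_{n+1} at x^n;
2 y(x) has coefficient 2 a_n at x^n.
Matching x^n: (n+2)(n+1) a_{n+2} - 2 (n+1) a_{n+1} + 2 a_n = 0.
Thus a_{n+2} = [2 (n+1) a_{n+1} - 2 a_n] / ((n+1)(n+2)).

Check with a_0 = -1, a_1 = 2 (apply the recurrence for n = 0, 1, 2, 3): a_0 = -1, a_1 = 2, a_2 = 3, a_3 = 4/3, a_4 = 1/6, a_5 = -1/15.

a_(n+2) = [2 (n+1) a_(n+1) - 2 a_n] / ((n+1)(n+2)); check: a_0 = -1, a_1 = 2, a_2 = 3, a_3 = 4/3, a_4 = 1/6, a_5 = -1/15


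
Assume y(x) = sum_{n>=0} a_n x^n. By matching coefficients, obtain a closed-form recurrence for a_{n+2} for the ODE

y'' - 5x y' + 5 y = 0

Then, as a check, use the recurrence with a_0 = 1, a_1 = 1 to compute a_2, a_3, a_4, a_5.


Substitute y = sum_n a_n x^n.
y''(x) has coefficient (n+2)(n+1) a_{n+2} at x^n;
-5 x y'(x) has coefficient -5 n a_n at x^n (shift);
5 y(x) has coefficient 5 a_n at x^n.
Matching x^n: (n+2)(n+1) a_{n+2} + (-5n + 5) a_n = 0.
Thus a_{n+2} = (5n - 5) / ((n+1)(n+2)) * a_n.

Check with a_0 = 1, a_1 = 1 (apply the recurrence for n = 0, 1, 2, 3): a_0 = 1, a_1 = 1, a_2 = -5/2, a_3 = 0, a_4 = -25/24, a_5 = 0.

a_(n+2) = (5n - 5) / ((n+1)(n+2)) * a_n; check: a_0 = 1, a_1 = 1, a_2 = -5/2, a_3 = 0, a_4 = -25/24, a_5 = 0


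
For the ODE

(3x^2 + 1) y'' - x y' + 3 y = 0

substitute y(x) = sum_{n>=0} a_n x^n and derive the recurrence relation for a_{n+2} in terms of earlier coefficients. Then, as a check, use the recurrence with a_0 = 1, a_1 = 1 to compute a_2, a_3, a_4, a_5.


Substitute y = sum_n a_n x^n.
(1 + 3 x^2) y'' contributes (n+2)(n+1) a_{n+2} + 3 n(n-1) a_n at x^n.
-x y'(x) contributes -n a_n at x^n.
3 y(x) contributes 3 a_n at x^n.
Matching x^n: (n+2)(n+1) a_{n+2} + (3 n(n-1) - n + 3) a_n = 0.
Thus a_{n+2} = (-3 n(n-1) + n - 3) / ((n+1)(n+2)) * a_n.

Check with a_0 = 1, a_1 = 1 (apply the recurrence for n = 0, 1, 2, 3): a_0 = 1, a_1 = 1, a_2 = -3/2, a_3 = -1/3, a_4 = 7/8, a_5 = 3/10.

a_(n+2) = (-3 n(n-1) + n - 3) / ((n+1)(n+2)) * a_n; check: a_0 = 1, a_1 = 1, a_2 = -3/2, a_3 = -1/3, a_4 = 7/8, a_5 = 3/10


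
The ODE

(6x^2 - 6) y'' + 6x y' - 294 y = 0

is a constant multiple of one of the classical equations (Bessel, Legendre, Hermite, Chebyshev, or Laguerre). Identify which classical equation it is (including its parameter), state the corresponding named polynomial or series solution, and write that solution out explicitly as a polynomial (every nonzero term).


All three coefficients share the factor -6; dividing through by -6 gives  (1 - x^2) y'' - x y' + 49 y = 0.
This matches the Chebyshev equation (1 - x^2) y'' - x y' + n^2 y = 0 (note the -x y' term, not -2x y') with n^2 = 49, so n = 7; the polynomial solution is T_7(x).
With y = sum_k a_k x^k, matching x^k gives (k+2)(k+1) a_{k+2} = (k^2 - n^2) a_k = (k - 7)(k + 7) a_k. The right side vanishes at k = 7, so the series with the parity of 7 terminates at degree 7.
Standard normalization: leading coefficient of T_n is 2^(n-1), so a_7 = 2^6 = 64. Work downward with a_k = (k+1)(k+2) a_{k+2} / ((k - 7)(k + 7)):
  a_5 = (6)(7)(64) / ((5 - 7)(5 + 7)) = 2688/(-24) = -112
  a_3 = (4)(5)(-112) / ((3 - 7)(3 + 7)) = -2240/(-40) = 56
  a_1 = (2)(3)(56) / ((1 - 7)(1 + 7)) = 336/(-48) = -7
Hence T_7(x) = 64 x^7 - 112 x^5 + 56 x^3 - 7 x.

T_7(x); series = 64 x^7 - 112 x^5 + 56 x^3 - 7 x


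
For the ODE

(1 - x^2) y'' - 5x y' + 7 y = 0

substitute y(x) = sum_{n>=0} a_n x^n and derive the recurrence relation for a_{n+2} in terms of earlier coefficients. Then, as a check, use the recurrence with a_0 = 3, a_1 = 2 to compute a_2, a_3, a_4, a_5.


Substitute y = sum_n a_n x^n.
(1 - 1 x^2) y'' contributes (n+2)(n+1) a_{n+2} - n(n-1) a_n at x^n.
-5 x y'(x) contributes -5 n a_n at x^n.
7 y(x) contributes 7 a_n at x^n.
Matching x^n: (n+2)(n+1) a_{n+2} + (-n(n-1) - 5 n + 7) a_n = 0.
Thus a_{n+2} = (n(n-1) + 5 n - 7) / ((n+1)(n+2)) * a_n.

Check with a_0 = 3, a_1 = 2 (apply the recurrence for n = 0, 1, 2, 3): a_0 = 3, a_1 = 2, a_2 = -21/2, a_3 = -2/3, a_4 = -35/8, a_5 = -7/15.

a_(n+2) = (n(n-1) + 5 n - 7) / ((n+1)(n+2)) * a_n; check: a_0 = 3, a_1 = 2, a_2 = -21/2, a_3 = -2/3, a_4 = -35/8, a_5 = -7/15


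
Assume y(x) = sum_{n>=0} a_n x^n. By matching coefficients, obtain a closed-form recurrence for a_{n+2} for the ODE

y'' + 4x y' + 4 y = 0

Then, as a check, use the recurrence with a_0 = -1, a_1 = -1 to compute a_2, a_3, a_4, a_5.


Substitute y = sum_n a_n x^n.
y''(x) has coefficient (n+2)(n+1) a_{n+2} at x^n;
4 x y'(x) has coefficient 4 n a_n at x^n (shift);
4 y(x) has coefficient 4 a_n at x^n.
Matching x^n: (n+2)(n+1) a_{n+2} + (4n + 4) a_n = 0.
Thus a_{n+2} = (-4n - 4) / ((n+1)(n+2)) * a_n.

Check with a_0 = -1, a_1 = -1 (apply the recurrence for n = 0, 1, 2, 3): a_0 = -1, a_1 = -1, a_2 = 2, a_3 = 4/3, a_4 = -2, a_5 = -16/15.

a_(n+2) = (-4n - 4) / ((n+1)(n+2)) * a_n; check: a_0 = -1, a_1 = -1, a_2 = 2, a_3 = 4/3, a_4 = -2, a_5 = -16/15


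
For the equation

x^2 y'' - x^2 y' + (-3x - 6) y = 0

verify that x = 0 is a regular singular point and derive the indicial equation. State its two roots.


Divide by x^2 to reach normal form y'' + P_1(x) y' + P_2(x) y = 0 with P_1(x) = -1 and P_2(x) = -3/x - 6/x^2.
x = 0 is a singular point because the y-coefficient -3/x - 6/x^2 has a pole at x = 0.
It is a regular singular point because x P_1(x) = p(x) = -x and x^2 P_2(x) = q(x) = -3x - 6 are polynomials, hence analytic at x = 0.
p(0) = 0,  q(0) = -6.
Indicial equation: r(r-1) + p(0) r + q(0) = 0, i.e. r^2 + (p(0) - 1) r + q(0) = 0, i.e. r^2 - 1 r - 6 = 0.
Discriminant: (-1)^2 - 4(-6) = 25, so r = (1 ± 5)/2.
Solving: r_1 = 3, r_2 = -2.

indicial: r^2 - 1 r - 6 = 0; roots r_1 = 3, r_2 = -2


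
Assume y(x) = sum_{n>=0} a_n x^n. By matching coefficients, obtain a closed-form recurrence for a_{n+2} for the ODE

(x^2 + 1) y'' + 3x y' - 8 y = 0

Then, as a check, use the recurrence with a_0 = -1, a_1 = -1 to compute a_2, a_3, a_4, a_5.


Substitute y = sum_n a_n x^n.
(1 + 1 x^2) y'' contributes (n+2)(n+1) a_{n+2} + n(n-1) a_n at x^n.
3 x y'(x) contributes 3 n a_n at x^n.
-8 y(x) contributes -8 a_n at x^n.
Matching x^n: (n+2)(n+1) a_{n+2} + (n(n-1) + 3 n - 8) a_n = 0.
Thus a_{n+2} = (-n(n-1) - 3 n + 8) / ((n+1)(n+2)) * a_n.

Check with a_0 = -1, a_1 = -1 (apply the recurrence for n = 0, 1, 2, 3): a_0 = -1, a_1 = -1, a_2 = -4, a_3 = -5/6, a_4 = 0, a_5 = 7/24.

a_(n+2) = (-n(n-1) - 3 n + 8) / ((n+1)(n+2)) * a_n; check: a_0 = -1, a_1 = -1, a_2 = -4, a_3 = -5/6, a_4 = 0, a_5 = 7/24


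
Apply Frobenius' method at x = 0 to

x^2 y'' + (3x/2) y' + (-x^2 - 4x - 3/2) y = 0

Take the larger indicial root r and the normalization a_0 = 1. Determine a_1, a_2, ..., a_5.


Write in Frobenius form y'' + (p(x)/x) y' + (q(x)/x^2) y = 0:
  p(x) = 3/2,  q(x) = -x^2 - 4x - 3/2.
Indicial equation: r(r-1) + (3/2) r + (-3/2) = 0 -> roots r_1 = 1, r_2 = -3/2.
Take r = r_1 = 1. Let y(x) = x^r sum_{n>=0} a_n x^n with a_0 = 1.
Substitute y = x^r sum a_n x^n and match x^{r+n}. The recurrence is
  D(n) a_n - 4 a_{n-1} - 1 a_{n-2} = 0,  where D(n) = (r+n)(r+n-1) + (3/2)(r+n) + (-3/2).
  a_n = [4 a_{n-1} + 1 a_{n-2}] / D(n).
Since the indicial polynomial factors as (r - r_1)(r - r_2), D(n) = (r_1 + n - r_1)(r_1 + n - r_2) = n(n + 5/2).
Evaluating step by step (a_0 = 1):
  n = 1: D(1) = 1(1 + 5/2) = 7/2; numerator = 4(1) = 4; a_1 = (4)/(7/2) = 8/7
  n = 2: D(2) = 2(2 + 5/2) = 9; numerator = 4(8/7) + 1(1) = 39/7; a_2 = (39/7)/(9) = 13/21
  n = 3: D(3) = 3(3 + 5/2) = 33/2; numerator = 4(13/21) + 1(8/7) = 76/21; a_3 = (76/21)/(33/2) = 152/693
  n = 4: D(4) = 4(4 + 5/2) = 26; numerator = 4(152/693) + 1(13/21) = 1037/693; a_4 = (1037/693)/(26) = 1037/18018
  n = 5: D(5) = 5(5 + 5/2) = 75/2; numerator = 4(1037/18018) + 1(152/693) = 450/1001; a_5 = (450/1001)/(75/2) = 12/1001

r = 1; a_0 = 1; a_1 = 8/7; a_2 = 13/21; a_3 = 152/693; a_4 = 1037/18018; a_5 = 12/1001


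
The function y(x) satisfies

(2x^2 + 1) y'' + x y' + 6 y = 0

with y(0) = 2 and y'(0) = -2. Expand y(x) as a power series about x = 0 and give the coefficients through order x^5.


Ansatz: y(x) = sum_{n>=0} a_n x^n, so y'(x) = sum_{n>=1} n a_n x^(n-1) and y''(x) = sum_{n>=2} n(n-1) a_n x^(n-2).
Substitute into P(x) y'' + Q(x) y' + R(x) y = 0 with P(x) = 2x^2 + 1, Q(x) = x, R(x) = 6, and match powers of x.
Initial conditions: a_0 = 2, a_1 = -2.
Setting the coefficient of each power of x to zero and solving order by order (substituting the coefficients already found):
  x^0: 2 a_2 + 6 a_0 = 0  ->  2 a_2 = -6 a_0 = -12  ->  a_2 = -6
  x^1: 6 a_3 + 7 a_1 = 0  ->  6 a_3 = -7 a_1 = 14  ->  a_3 = 7/3
  x^2: 12 a_4 + 12 a_2 = 0  ->  12 a_4 = -12 a_2 = 72  ->  a_4 = 6
  x^3: 20 a_5 + 21 a_3 = 0  ->  20 a_5 = -21 a_3 = -49  ->  a_5 = -49/20
Truncated series: y(x) = 2 - 2 x - 6 x^2 + (7/3) x^3 + 6 x^4 - (49/20) x^5 + O(x^6).

a_0 = 2; a_1 = -2; a_2 = -6; a_3 = 7/3; a_4 = 6; a_5 = -49/20


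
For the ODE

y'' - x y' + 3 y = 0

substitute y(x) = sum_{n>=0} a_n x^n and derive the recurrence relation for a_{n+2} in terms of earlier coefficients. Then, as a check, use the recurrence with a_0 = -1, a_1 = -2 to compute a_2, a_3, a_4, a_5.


Substitute y = sum_n a_n x^n.
y''(x) has coefficient (n+2)(n+1) a_{n+2} at x^n;
-x y'(x) has coefficient -n a_n at x^n (shift);
3 y(x) has coefficient 3 a_n at x^n.
Matching x^n: (n+2)(n+1) a_{n+2} + (-n + 3) a_n = 0.
Thus a_{n+2} = (n - 3) / ((n+1)(n+2)) * a_n.

Check with a_0 = -1, a_1 = -2 (apply the recurrence for n = 0, 1, 2, 3): a_0 = -1, a_1 = -2, a_2 = 3/2, a_3 = 2/3, a_4 = -1/8, a_5 = 0.

a_(n+2) = (n - 3) / ((n+1)(n+2)) * a_n; check: a_0 = -1, a_1 = -2, a_2 = 3/2, a_3 = 2/3, a_4 = -1/8, a_5 = 0


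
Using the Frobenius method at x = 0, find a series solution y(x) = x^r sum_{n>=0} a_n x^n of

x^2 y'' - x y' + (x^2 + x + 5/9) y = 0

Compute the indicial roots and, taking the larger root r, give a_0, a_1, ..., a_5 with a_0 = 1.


Write in Frobenius form y'' + (p(x)/x) y' + (q(x)/x^2) y = 0:
  p(x) = -1,  q(x) = x^2 + x + 5/9.
Indicial equation: r(r-1) + (-1) r + (5/9) = 0 -> roots r_1 = 5/3, r_2 = 1/3.
Take r = r_1 = 5/3. Let y(x) = x^r sum_{n>=0} a_n x^n with a_0 = 1.
Substitute y = x^r sum a_n x^n and match x^{r+n}. The recurrence is
  D(n) a_n + 1 a_{n-1} + 1 a_{n-2} = 0,  where D(n) = (r+n)(r+n-1) + (-1)(r+n) + (5/9).
  a_n = [-1 a_{n-1} - 1 a_{n-2}] / D(n).
Since the indicial polynomial factors as (r - r_1)(r - r_2), D(n) = (r_1 + n - r_1)(r_1 + n - r_2) = n(n + 4/3).
Evaluating step by step (a_0 = 1):
  n = 1: D(1) = 1(1 + 4/3) = 7/3; numerator = -1(1) = -1; a_1 = (-1)/(7/3) = -3/7
  n = 2: D(2) = 2(2 + 4/3) = 20/3; numerator = -1(-3/7) - 1(1) = -4/7; a_2 = (-4/7)/(20/3) = -3/35
  n = 3: D(3) = 3(3 + 4/3) = 13; numerator = -1(-3/35) - 1(-3/7) = 18/35; a_3 = (18/35)/(13) = 18/455
  n = 4: D(4) = 4(4 + 4/3) = 64/3; numerator = -1(18/455) - 1(-3/35) = 3/65; a_4 = (3/65)/(64/3) = 9/4160
  n = 5: D(5) = 5(5 + 4/3) = 95/3; numerator = -1(9/4160) - 1(18/455) = -243/5824; a_5 = (-243/5824)/(95/3) = -729/553280

r = 5/3; a_0 = 1; a_1 = -3/7; a_2 = -3/35; a_3 = 18/455; a_4 = 9/4160; a_5 = -729/553280


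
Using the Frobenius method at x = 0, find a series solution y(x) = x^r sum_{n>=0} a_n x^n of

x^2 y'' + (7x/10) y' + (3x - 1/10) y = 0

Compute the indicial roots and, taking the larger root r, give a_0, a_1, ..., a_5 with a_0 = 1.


Write in Frobenius form y'' + (p(x)/x) y' + (q(x)/x^2) y = 0:
  p(x) = 7/10,  q(x) = 3x - 1/10.
Indicial equation: r(r-1) + (7/10) r + (-1/10) = 0 -> roots r_1 = 1/2, r_2 = -1/5.
Take r = r_1 = 1/2. Let y(x) = x^r sum_{n>=0} a_n x^n with a_0 = 1.
Substitute y = x^r sum a_n x^n and match x^{r+n}. The recurrence is
  D(n) a_n + 3 a_{n-1} = 0,  where D(n) = (r+n)(r+n-1) + (7/10)(r+n) + (-1/10).
  a_n = -3 / D(n) * a_{n-1}.
Since the indicial polynomial factors as (r - r_1)(r - r_2), D(n) = (r_1 + n - r_1)(r_1 + n - r_2) = n(n + 7/10).
Evaluating step by step (a_0 = 1):
  n = 1: D(1) = 1(1 + 7/10) = 17/10; numerator = -3(1) = -3; a_1 = (-3)/(17/10) = -30/17
  n = 2: D(2) = 2(2 + 7/10) = 27/5; numerator = -3(-30/17) = 90/17; a_2 = (90/17)/(27/5) = 50/51
  n = 3: D(3) = 3(3 + 7/10) = 111/10; numerator = -3(50/51) = -50/17; a_3 = (-50/17)/(111/10) = -500/1887
  n = 4: D(4) = 4(4 + 7/10) = 94/5; numerator = -3(-500/1887) = 500/629; a_4 = (500/629)/(94/5) = 1250/29563
  n = 5: D(5) = 5(5 + 7/10) = 57/2; numerator = -3(1250/29563) = -3750/29563; a_5 = (-3750/29563)/(57/2) = -2500/561697

r = 1/2; a_0 = 1; a_1 = -30/17; a_2 = 50/51; a_3 = -500/1887; a_4 = 1250/29563; a_5 = -2500/561697


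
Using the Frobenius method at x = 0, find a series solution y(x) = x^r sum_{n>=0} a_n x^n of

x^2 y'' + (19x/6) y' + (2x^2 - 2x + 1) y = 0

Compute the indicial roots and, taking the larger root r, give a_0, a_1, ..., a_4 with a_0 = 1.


Write in Frobenius form y'' + (p(x)/x) y' + (q(x)/x^2) y = 0:
  p(x) = 19/6,  q(x) = 2x^2 - 2x + 1.
Indicial equation: r(r-1) + (19/6) r + (1) = 0 -> roots r_1 = -2/3, r_2 = -3/2.
Take r = r_1 = -2/3. Let y(x) = x^r sum_{n>=0} a_n x^n with a_0 = 1.
Substitute y = x^r sum a_n x^n and match x^{r+n}. The recurrence is
  D(n) a_n - 2 a_{n-1} + 2 a_{n-2} = 0,  where D(n) = (r+n)(r+n-1) + (19/6)(r+n) + (1).
  a_n = [2 a_{n-1} - 2 a_{n-2}] / D(n).
Since the indicial polynomial factors as (r - r_1)(r - r_2), D(n) = (r_1 + n - r_1)(r_1 + n - r_2) = n(n + 5/6).
Evaluating step by step (a_0 = 1):
  n = 1: D(1) = 1(1 + 5/6) = 11/6; numerator = 2(1) = 2; a_1 = (2)/(11/6) = 12/11
  n = 2: D(2) = 2(2 + 5/6) = 17/3; numerator = 2(12/11) - 2(1) = 2/11; a_2 = (2/11)/(17/3) = 6/187
  n = 3: D(3) = 3(3 + 5/6) = 23/2; numerator = 2(6/187) - 2(12/11) = -36/17; a_3 = (-36/17)/(23/2) = -72/391
  n = 4: D(4) = 4(4 + 5/6) = 58/3; numerator = 2(-72/391) - 2(6/187) = -1860/4301; a_4 = (-1860/4301)/(58/3) = -2790/124729

r = -2/3; a_0 = 1; a_1 = 12/11; a_2 = 6/187; a_3 = -72/391; a_4 = -2790/124729


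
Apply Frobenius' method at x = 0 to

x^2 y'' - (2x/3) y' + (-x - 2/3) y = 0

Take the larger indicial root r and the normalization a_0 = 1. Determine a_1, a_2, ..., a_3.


Write in Frobenius form y'' + (p(x)/x) y' + (q(x)/x^2) y = 0:
  p(x) = -2/3,  q(x) = -x - 2/3.
Indicial equation: r(r-1) + (-2/3) r + (-2/3) = 0 -> roots r_1 = 2, r_2 = -1/3.
Take r = r_1 = 2. Let y(x) = x^r sum_{n>=0} a_n x^n with a_0 = 1.
Substitute y = x^r sum a_n x^n and match x^{r+n}. The recurrence is
  D(n) a_n - 1 a_{n-1} = 0,  where D(n) = (r+n)(r+n-1) + (-2/3)(r+n) + (-2/3).
  a_n = 1 / D(n) * a_{n-1}.
Since the indicial polynomial factors as (r - r_1)(r - r_2), D(n) = (r_1 + n - r_1)(r_1 + n - r_2) = n(n + 7/3).
Evaluating step by step (a_0 = 1):
  n = 1: D(1) = 1(1 + 7/3) = 10/3; numerator = 1(1) = 1; a_1 = (1)/(10/3) = 3/10
  n = 2: D(2) = 2(2 + 7/3) = 26/3; numerator = 1(3/10) = 3/10; a_2 = (3/10)/(26/3) = 9/260
  n = 3: D(3) = 3(3 + 7/3) = 16; numerator = 1(9/260) = 9/260; a_3 = (9/260)/(16) = 9/4160

r = 2; a_0 = 1; a_1 = 3/10; a_2 = 9/260; a_3 = 9/4160


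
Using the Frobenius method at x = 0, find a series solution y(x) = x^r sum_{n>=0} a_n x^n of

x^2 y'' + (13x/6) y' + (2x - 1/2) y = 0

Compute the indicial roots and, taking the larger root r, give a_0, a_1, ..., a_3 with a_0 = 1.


Write in Frobenius form y'' + (p(x)/x) y' + (q(x)/x^2) y = 0:
  p(x) = 13/6,  q(x) = 2x - 1/2.
Indicial equation: r(r-1) + (13/6) r + (-1/2) = 0 -> roots r_1 = 1/3, r_2 = -3/2.
Take r = r_1 = 1/3. Let y(x) = x^r sum_{n>=0} a_n x^n with a_0 = 1.
Substitute y = x^r sum a_n x^n and match x^{r+n}. The recurrence is
  D(n) a_n + 2 a_{n-1} = 0,  where D(n) = (r+n)(r+n-1) + (13/6)(r+n) + (-1/2).
  a_n = -2 / D(n) * a_{n-1}.
Since the indicial polynomial factors as (r - r_1)(r - r_2), D(n) = (r_1 + n - r_1)(r_1 + n - r_2) = n(n + 11/6).
Evaluating step by step (a_0 = 1):
  n = 1: D(1) = 1(1 + 11/6) = 17/6; numerator = -2(1) = -2; a_1 = (-2)/(17/6) = -12/17
  n = 2: D(2) = 2(2 + 11/6) = 23/3; numerator = -2(-12/17) = 24/17; a_2 = (24/17)/(23/3) = 72/391
  n = 3: D(3) = 3(3 + 11/6) = 29/2; numerator = -2(72/391) = -144/391; a_3 = (-144/391)/(29/2) = -288/11339

r = 1/3; a_0 = 1; a_1 = -12/17; a_2 = 72/391; a_3 = -288/11339


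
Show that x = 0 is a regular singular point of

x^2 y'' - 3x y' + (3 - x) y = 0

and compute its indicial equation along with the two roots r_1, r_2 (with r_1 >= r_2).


Divide by x^2 to reach normal form y'' + P_1(x) y' + P_2(x) y = 0 with P_1(x) = -3/x and P_2(x) = -1/x + 3/x^2.
x = 0 is a singular point because the y'-coefficient -3/x has a pole at x = 0 and the y-coefficient -1/x + 3/x^2 has a pole at x = 0.
It is a regular singular point because x P_1(x) = p(x) = -3 and x^2 P_2(x) = q(x) = 3 - x are polynomials, hence analytic at x = 0.
p(0) = -3,  q(0) = 3.
Indicial equation: r(r-1) + p(0) r + q(0) = 0, i.e. r^2 + (p(0) - 1) r + q(0) = 0, i.e. r^2 - 4 r + 3 = 0.
Discriminant: (-4)^2 - 4(3) = 4, so r = (4 ± 2)/2.
Solving: r_1 = 3, r_2 = 1.

indicial: r^2 - 4 r + 3 = 0; roots r_1 = 3, r_2 = 1


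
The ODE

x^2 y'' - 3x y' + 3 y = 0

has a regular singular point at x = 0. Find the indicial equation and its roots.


Divide by x^2 to reach normal form y'' + P_1(x) y' + P_2(x) y = 0 with P_1(x) = -3/x and P_2(x) = 3/x^2.
x = 0 is a singular point because the y'-coefficient -3/x has a pole at x = 0 and the y-coefficient 3/x^2 has a pole at x = 0.
It is a regular singular point because x P_1(x) = p(x) = -3 and x^2 P_2(x) = q(x) = 3 are polynomials, hence analytic at x = 0.
p(0) = -3,  q(0) = 3.
Indicial equation: r(r-1) + p(0) r + q(0) = 0, i.e. r^2 + (p(0) - 1) r + q(0) = 0, i.e. r^2 - 4 r + 3 = 0.
Discriminant: (-4)^2 - 4(3) = 4, so r = (4 ± 2)/2.
Solving: r_1 = 3, r_2 = 1.

indicial: r^2 - 4 r + 3 = 0; roots r_1 = 3, r_2 = 1


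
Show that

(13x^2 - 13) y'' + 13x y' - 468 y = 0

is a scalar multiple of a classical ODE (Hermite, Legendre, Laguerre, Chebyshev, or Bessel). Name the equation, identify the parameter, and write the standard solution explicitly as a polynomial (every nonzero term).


All three coefficients share the factor -13; dividing through by -13 gives  (1 - x^2) y'' - x y' + 36 y = 0.
This matches the Chebyshev equation (1 - x^2) y'' - x y' + n^2 y = 0 (note the -x y' term, not -2x y') with n^2 = 36, so n = 6; the polynomial solution is T_6(x).
With y = sum_k a_k x^k, matching x^k gives (k+2)(k+1) a_{k+2} = (k^2 - n^2) a_k = (k - 6)(k + 6) a_k. The right side vanishes at k = 6, so the series with the parity of 6 terminates at degree 6.
Standard normalization: leading coefficient of T_n is 2^(n-1), so a_6 = 2^5 = 32. Work downward with a_k = (k+1)(k+2) a_{k+2} / ((k - 6)(k + 6)):
  a_4 = (5)(6)(32) / ((4 - 6)(4 + 6)) = 960/(-20) = -48
  a_2 = (3)(4)(-48) / ((2 - 6)(2 + 6)) = -576/(-32) = 18
  a_0 = (1)(2)(18) / ((0 - 6)(0 + 6)) = 36/(-36) = -1
Hence T_6(x) = 32 x^6 - 48 x^4 + 18 x^2 - 1.

T_6(x); series = 32 x^6 - 48 x^4 + 18 x^2 - 1


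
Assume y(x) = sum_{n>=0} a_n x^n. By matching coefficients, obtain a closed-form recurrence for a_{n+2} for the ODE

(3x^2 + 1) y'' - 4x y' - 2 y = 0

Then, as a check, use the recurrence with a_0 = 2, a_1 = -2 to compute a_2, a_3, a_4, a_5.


Substitute y = sum_n a_n x^n.
(1 + 3 x^2) y'' contributes (n+2)(n+1) a_{n+2} + 3 n(n-1) a_n at x^n.
-4 x y'(x) contributes -4 n a_n at x^n.
-2 y(x) contributes -2 a_n at x^n.
Matching x^n: (n+2)(n+1) a_{n+2} + (3 n(n-1) - 4 n - 2) a_n = 0.
Thus a_{n+2} = (-3 n(n-1) + 4 n + 2) / ((n+1)(n+2)) * a_n.

Check with a_0 = 2, a_1 = -2 (apply the recurrence for n = 0, 1, 2, 3): a_0 = 2, a_1 = -2, a_2 = 2, a_3 = -2, a_4 = 2/3, a_5 = 2/5.

a_(n+2) = (-3 n(n-1) + 4 n + 2) / ((n+1)(n+2)) * a_n; check: a_0 = 2, a_1 = -2, a_2 = 2, a_3 = -2, a_4 = 2/3, a_5 = 2/5


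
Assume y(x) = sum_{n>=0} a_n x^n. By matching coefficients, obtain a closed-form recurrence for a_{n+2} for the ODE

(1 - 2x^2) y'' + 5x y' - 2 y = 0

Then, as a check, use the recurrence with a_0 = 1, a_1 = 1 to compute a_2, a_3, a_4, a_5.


Substitute y = sum_n a_n x^n.
(1 - 2 x^2) y'' contributes (n+2)(n+1) a_{n+2} - 2 n(n-1) a_n at x^n.
5 x y'(x) contributes 5 n a_n at x^n.
-2 y(x) contributes -2 a_n at x^n.
Matching x^n: (n+2)(n+1) a_{n+2} + (-2 n(n-1) + 5 n - 2) a_n = 0.
Thus a_{n+2} = (2 n(n-1) - 5 n + 2) / ((n+1)(n+2)) * a_n.

Check with a_0 = 1, a_1 = 1 (apply the recurrence for n = 0, 1, 2, 3): a_0 = 1, a_1 = 1, a_2 = 1, a_3 = -1/2, a_4 = -1/3, a_5 = 1/40.

a_(n+2) = (2 n(n-1) - 5 n + 2) / ((n+1)(n+2)) * a_n; check: a_0 = 1, a_1 = 1, a_2 = 1, a_3 = -1/2, a_4 = -1/3, a_5 = 1/40


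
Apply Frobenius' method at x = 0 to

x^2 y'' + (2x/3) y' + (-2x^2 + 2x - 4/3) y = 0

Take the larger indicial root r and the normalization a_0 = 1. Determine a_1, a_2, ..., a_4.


Write in Frobenius form y'' + (p(x)/x) y' + (q(x)/x^2) y = 0:
  p(x) = 2/3,  q(x) = -2x^2 + 2x - 4/3.
Indicial equation: r(r-1) + (2/3) r + (-4/3) = 0 -> roots r_1 = 4/3, r_2 = -1.
Take r = r_1 = 4/3. Let y(x) = x^r sum_{n>=0} a_n x^n with a_0 = 1.
Substitute y = x^r sum a_n x^n and match x^{r+n}. The recurrence is
  D(n) a_n + 2 a_{n-1} - 2 a_{n-2} = 0,  where D(n) = (r+n)(r+n-1) + (2/3)(r+n) + (-4/3).
  a_n = [-2 a_{n-1} + 2 a_{n-2}] / D(n).
Since the indicial polynomial factors as (r - r_1)(r - r_2), D(n) = (r_1 + n - r_1)(r_1 + n - r_2) = n(n + 7/3).
Evaluating step by step (a_0 = 1):
  n = 1: D(1) = 1(1 + 7/3) = 10/3; numerator = -2(1) = -2; a_1 = (-2)/(10/3) = -3/5
  n = 2: D(2) = 2(2 + 7/3) = 26/3; numerator = -2(-3/5) + 2(1) = 16/5; a_2 = (16/5)/(26/3) = 24/65
  n = 3: D(3) = 3(3 + 7/3) = 16; numerator = -2(24/65) + 2(-3/5) = -126/65; a_3 = (-126/65)/(16) = -63/520
  n = 4: D(4) = 4(4 + 7/3) = 76/3; numerator = -2(-63/520) + 2(24/65) = 51/52; a_4 = (51/52)/(76/3) = 153/3952

r = 4/3; a_0 = 1; a_1 = -3/5; a_2 = 24/65; a_3 = -63/520; a_4 = 153/3952


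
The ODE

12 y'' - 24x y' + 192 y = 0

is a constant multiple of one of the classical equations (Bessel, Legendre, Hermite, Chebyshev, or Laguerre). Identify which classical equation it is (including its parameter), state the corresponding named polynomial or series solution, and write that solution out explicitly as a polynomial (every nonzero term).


All three coefficients share the factor 12; dividing through by 12 gives  y'' - 2x y' + 16 y = 0.
This matches the Hermite equation y'' - 2x y' + 2n y = 0 with 2n = 16, so n = 8; the polynomial solution is H_8(x).
With y = sum_k a_k x^k, matching x^k gives (k+2)(k+1) a_{k+2} = 2(k - n) a_k = 2(k - 8) a_k. The right side vanishes at k = 8, so the series with the parity of 8 terminates at degree 8.
Standard normalization: leading coefficient of H_n is 2^n, so a_8 = 2^8 = 256. Work downward with a_k = (k+1)(k+2) a_{k+2} / (2(k - n)):
  a_6 = (7)(8)(256) / (2(6 - 8)) = 14336/(-4) = -3584
  a_4 = (5)(6)(-3584) / (2(4 - 8)) = -107520/(-8) = 13440
  a_2 = (3)(4)(13440) / (2(2 - 8)) = 161280/(-12) = -13440
  a_0 = (1)(2)(-13440) / (2(0 - 8)) = -26880/(-16) = 1680
Hence H_8(x) = 256 x^8 - 3584 x^6 + 13440 x^4 - 13440 x^2 + 1680.

H_8(x); series = 256 x^8 - 3584 x^6 + 13440 x^4 - 13440 x^2 + 1680


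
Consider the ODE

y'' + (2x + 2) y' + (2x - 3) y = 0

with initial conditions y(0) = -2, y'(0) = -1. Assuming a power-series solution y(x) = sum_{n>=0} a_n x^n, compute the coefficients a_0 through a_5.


Ansatz: y(x) = sum_{n>=0} a_n x^n, so y'(x) = sum_{n>=1} n a_n x^(n-1) and y''(x) = sum_{n>=2} n(n-1) a_n x^(n-2).
Substitute into P(x) y'' + Q(x) y' + R(x) y = 0 with P(x) = 1, Q(x) = 2x + 2, R(x) = 2x - 3, and match powers of x.
Initial conditions: a_0 = -2, a_1 = -1.
Setting the coefficient of each power of x to zero and solving order by order (substituting the coefficients already found):
  x^0: 2 a_2 + 2 a_1 - 3 a_0 = 0  ->  2 a_2 = -2 a_1 + 3 a_0 = -4  ->  a_2 = -2
  x^1: 6 a_3 + 4 a_2 - a_1 + 2 a_0 = 0  ->  6 a_3 = -4 a_2 + a_1 - 2 a_0 = 11  ->  a_3 = 11/6
  x^2: 12 a_4 + 6 a_3 + a_2 + 2 a_1 = 0  ->  12 a_4 = -6 a_3 - a_2 - 2 a_1 = -7  ->  a_4 = -7/12
  x^3: 20 a_5 + 8 a_4 + 3 a_3 + 2 a_2 = 0  ->  20 a_5 = -8 a_4 - 3 a_3 - 2 a_2 = 19/6  ->  a_5 = 19/120
Truncated series: y(x) = -2 - x - 2 x^2 + (11/6) x^3 - (7/12) x^4 + (19/120) x^5 + O(x^6).

a_0 = -2; a_1 = -1; a_2 = -2; a_3 = 11/6; a_4 = -7/12; a_5 = 19/120


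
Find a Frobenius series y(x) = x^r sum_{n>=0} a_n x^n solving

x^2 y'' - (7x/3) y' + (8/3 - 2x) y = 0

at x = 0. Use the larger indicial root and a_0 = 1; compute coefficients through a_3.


Write in Frobenius form y'' + (p(x)/x) y' + (q(x)/x^2) y = 0:
  p(x) = -7/3,  q(x) = 8/3 - 2x.
Indicial equation: r(r-1) + (-7/3) r + (8/3) = 0 -> roots r_1 = 2, r_2 = 4/3.
Take r = r_1 = 2. Let y(x) = x^r sum_{n>=0} a_n x^n with a_0 = 1.
Substitute y = x^r sum a_n x^n and match x^{r+n}. The recurrence is
  D(n) a_n - 2 a_{n-1} = 0,  where D(n) = (r+n)(r+n-1) + (-7/3)(r+n) + (8/3).
  a_n = 2 / D(n) * a_{n-1}.
Since the indicial polynomial factors as (r - r_1)(r - r_2), D(n) = (r_1 + n - r_1)(r_1 + n - r_2) = n(n + 2/3).
Evaluating step by step (a_0 = 1):
  n = 1: D(1) = 1(1 + 2/3) = 5/3; numerator = 2(1) = 2; a_1 = (2)/(5/3) = 6/5
  n = 2: D(2) = 2(2 + 2/3) = 16/3; numerator = 2(6/5) = 12/5; a_2 = (12/5)/(16/3) = 9/20
  n = 3: D(3) = 3(3 + 2/3) = 11; numerator = 2(9/20) = 9/10; a_3 = (9/10)/(11) = 9/110

r = 2; a_0 = 1; a_1 = 6/5; a_2 = 9/20; a_3 = 9/110


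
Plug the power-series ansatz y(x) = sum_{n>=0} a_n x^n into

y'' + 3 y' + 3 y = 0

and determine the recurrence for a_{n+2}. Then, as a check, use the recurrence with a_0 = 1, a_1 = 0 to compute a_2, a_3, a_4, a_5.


Substitute y = sum_n a_n x^n.
y''(x) has coefficient (n+2)(n+1) a_{n+2} at x^n;
3 y'(x) has coefficient 3 (n+1) a_{n+1} at x^n;
3 y(x) has coefficient 3 a_n at x^n.
Matching x^n: (n+2)(n+1) a_{n+2} + 3 (n+1) a_{n+1} + 3 a_n = 0.
Thus a_{n+2} = [-3 (n+1) a_{n+1} - 3 a_n] / ((n+1)(n+2)).

Check with a_0 = 1, a_1 = 0 (apply the recurrence for n = 0, 1, 2, 3): a_0 = 1, a_1 = 0, a_2 = -3/2, a_3 = 3/2, a_4 = -3/4, a_5 = 9/40.

a_(n+2) = [-3 (n+1) a_(n+1) - 3 a_n] / ((n+1)(n+2)); check: a_0 = 1, a_1 = 0, a_2 = -3/2, a_3 = 3/2, a_4 = -3/4, a_5 = 9/40


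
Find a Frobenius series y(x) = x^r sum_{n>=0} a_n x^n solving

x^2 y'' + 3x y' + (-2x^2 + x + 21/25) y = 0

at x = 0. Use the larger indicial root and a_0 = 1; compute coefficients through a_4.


Write in Frobenius form y'' + (p(x)/x) y' + (q(x)/x^2) y = 0:
  p(x) = 3,  q(x) = -2x^2 + x + 21/25.
Indicial equation: r(r-1) + (3) r + (21/25) = 0 -> roots r_1 = -3/5, r_2 = -7/5.
Take r = r_1 = -3/5. Let y(x) = x^r sum_{n>=0} a_n x^n with a_0 = 1.
Substitute y = x^r sum a_n x^n and match x^{r+n}. The recurrence is
  D(n) a_n + 1 a_{n-1} - 2 a_{n-2} = 0,  where D(n) = (r+n)(r+n-1) + (3)(r+n) + (21/25).
  a_n = [-1 a_{n-1} + 2 a_{n-2}] / D(n).
Since the indicial polynomial factors as (r - r_1)(r - r_2), D(n) = (r_1 + n - r_1)(r_1 + n - r_2) = n(n + 4/5).
Evaluating step by step (a_0 = 1):
  n = 1: D(1) = 1(1 + 4/5) = 9/5; numerator = -1(1) = -1; a_1 = (-1)/(9/5) = -5/9
  n = 2: D(2) = 2(2 + 4/5) = 28/5; numerator = -1(-5/9) + 2(1) = 23/9; a_2 = (23/9)/(28/5) = 115/252
  n = 3: D(3) = 3(3 + 4/5) = 57/5; numerator = -1(115/252) + 2(-5/9) = -395/252; a_3 = (-395/252)/(57/5) = -1975/14364
  n = 4: D(4) = 4(4 + 4/5) = 96/5; numerator = -1(-1975/14364) + 2(115/252) = 2155/2052; a_4 = (2155/2052)/(96/5) = 10775/196992

r = -3/5; a_0 = 1; a_1 = -5/9; a_2 = 115/252; a_3 = -1975/14364; a_4 = 10775/196992


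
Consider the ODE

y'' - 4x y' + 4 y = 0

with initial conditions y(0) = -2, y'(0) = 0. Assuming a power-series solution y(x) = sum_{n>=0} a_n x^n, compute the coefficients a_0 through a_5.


Ansatz: y(x) = sum_{n>=0} a_n x^n, so y'(x) = sum_{n>=1} n a_n x^(n-1) and y''(x) = sum_{n>=2} n(n-1) a_n x^(n-2).
Substitute into P(x) y'' + Q(x) y' + R(x) y = 0 with P(x) = 1, Q(x) = -4x, R(x) = 4, and match powers of x.
Initial conditions: a_0 = -2, a_1 = 0.
Setting the coefficient of each power of x to zero and solving order by order (substituting the coefficients already found):
  x^0: 2 a_2 + 4 a_0 = 0  ->  2 a_2 = -4 a_0 = 8  ->  a_2 = 4
  x^1: 6 a_3 = 0  ->  a_3 = 0
  x^2: 12 a_4 - 4 a_2 = 0  ->  12 a_4 = 4 a_2 = 16  ->  a_4 = 4/3
  x^3: 20 a_5 - 8 a_3 = 0  ->  20 a_5 = 8 a_3 = 0  ->  a_5 = 0
Truncated series: y(x) = -2 + 4 x^2 + (4/3) x^4 + O(x^6).

a_0 = -2; a_1 = 0; a_2 = 4; a_3 = 0; a_4 = 4/3; a_5 = 0


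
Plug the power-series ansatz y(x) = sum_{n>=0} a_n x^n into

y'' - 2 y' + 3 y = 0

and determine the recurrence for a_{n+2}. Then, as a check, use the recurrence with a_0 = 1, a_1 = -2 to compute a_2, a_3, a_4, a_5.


Substitute y = sum_n a_n x^n.
y''(x) has coefficient (n+2)(n+1) a_{n+2} at x^n;
-2 y'(x) has coefficient -2 (n+1) a_{n+1} at x^n;
3 y(x) has coefficient 3 a_n at x^n.
Matching x^n: (n+2)(n+1) a_{n+2} - 2 (n+1) a_{n+1} + 3 a_n = 0.
Thus a_{n+2} = [2 (n+1) a_{n+1} - 3 a_n] / ((n+1)(n+2)).

Check with a_0 = 1, a_1 = -2 (apply the recurrence for n = 0, 1, 2, 3): a_0 = 1, a_1 = -2, a_2 = -7/2, a_3 = -4/3, a_4 = 5/24, a_5 = 17/60.

a_(n+2) = [2 (n+1) a_(n+1) - 3 a_n] / ((n+1)(n+2)); check: a_0 = 1, a_1 = -2, a_2 = -7/2, a_3 = -4/3, a_4 = 5/24, a_5 = 17/60


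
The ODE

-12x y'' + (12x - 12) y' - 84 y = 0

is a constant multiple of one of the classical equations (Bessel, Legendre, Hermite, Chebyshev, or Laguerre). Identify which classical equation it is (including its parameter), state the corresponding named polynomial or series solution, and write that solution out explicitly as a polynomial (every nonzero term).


All three coefficients share the factor -12; dividing through by -12 gives  x y'' + (1 - x) y' + 7 y = 0.
This matches the Laguerre equation x y'' + (1 - x) y' + n y = 0 with n = 7; the polynomial solution is L_7(x).
With y = sum_k a_k x^k, matching x^k gives (k+1)k a_{k+1} + (k+1) a_{k+1} - k a_k + n a_k = 0, i.e. (k+1)^2 a_{k+1} = (k - n) a_k = (k - 7) a_k. The right side vanishes at k = 7, so the series terminates at degree 7.
Standard normalization L_n(0) = 1 gives a_0 = 1. Work upward with a_{k+1} = (k - 7) a_k / (k+1)^2:
  a_1 = (0 - 7)(1) / 1^2 = -7/1 = -7
  a_2 = (1 - 7)(-7) / 2^2 = 42/4 = 21/2
  a_3 = (2 - 7)(21/2) / 3^2 = (-105/2)/9 = -35/6
  a_4 = (3 - 7)(-35/6) / 4^2 = (70/3)/16 = 35/24
  a_5 = (4 - 7)(35/24) / 5^2 = (-35/8)/25 = -7/40
  a_6 = (5 - 7)(-7/40) / 6^2 = (7/20)/36 = 7/720
  a_7 = (6 - 7)(7/720) / 7^2 = (-7/720)/49 = -1/5040
Hence L_7(x) = -x^7/5040 + 7 x^6/720 - 7 x^5/40 + 35 x^4/24 - 35 x^3/6 + 21 x^2/2 - 7 x + 1.

L_7(x); series = -x^7/5040 + 7 x^6/720 - 7 x^5/40 + 35 x^4/24 - 35 x^3/6 + 21 x^2/2 - 7 x + 1


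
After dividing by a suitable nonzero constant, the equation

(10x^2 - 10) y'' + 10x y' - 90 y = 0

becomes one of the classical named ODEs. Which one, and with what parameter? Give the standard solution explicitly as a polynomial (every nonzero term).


All three coefficients share the factor -10; dividing through by -10 gives  (1 - x^2) y'' - x y' + 9 y = 0.
This matches the Chebyshev equation (1 - x^2) y'' - x y' + n^2 y = 0 (note the -x y' term, not -2x y') with n^2 = 9, so n = 3; the polynomial solution is T_3(x).
With y = sum_k a_k x^k, matching x^k gives (k+2)(k+1) a_{k+2} = (k^2 - n^2) a_k = (k - 3)(k + 3) a_k. The right side vanishes at k = 3, so the series with the parity of 3 terminates at degree 3.
Standard normalization: leading coefficient of T_n is 2^(n-1), so a_3 = 2^2 = 4. Work downward with a_k = (k+1)(k+2) a_{k+2} / ((k - 3)(k + 3)):
  a_1 = (2)(3)(4) / ((1 - 3)(1 + 3)) = 24/(-8) = -3
Hence T_3(x) = 4 x^3 - 3 x.

T_3(x); series = 4 x^3 - 3 x


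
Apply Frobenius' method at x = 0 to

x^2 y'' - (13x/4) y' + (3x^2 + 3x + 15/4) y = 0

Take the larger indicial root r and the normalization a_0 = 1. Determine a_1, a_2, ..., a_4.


Write in Frobenius form y'' + (p(x)/x) y' + (q(x)/x^2) y = 0:
  p(x) = -13/4,  q(x) = 3x^2 + 3x + 15/4.
Indicial equation: r(r-1) + (-13/4) r + (15/4) = 0 -> roots r_1 = 3, r_2 = 5/4.
Take r = r_1 = 3. Let y(x) = x^r sum_{n>=0} a_n x^n with a_0 = 1.
Substitute y = x^r sum a_n x^n and match x^{r+n}. The recurrence is
  D(n) a_n + 3 a_{n-1} + 3 a_{n-2} = 0,  where D(n) = (r+n)(r+n-1) + (-13/4)(r+n) + (15/4).
  a_n = [-3 a_{n-1} - 3 a_{n-2}] / D(n).
Since the indicial polynomial factors as (r - r_1)(r - r_2), D(n) = (r_1 + n - r_1)(r_1 + n - r_2) = n(n + 7/4).
Evaluating step by step (a_0 = 1):
  n = 1: D(1) = 1(1 + 7/4) = 11/4; numerator = -3(1) = -3; a_1 = (-3)/(11/4) = -12/11
  n = 2: D(2) = 2(2 + 7/4) = 15/2; numerator = -3(-12/11) - 3(1) = 3/11; a_2 = (3/11)/(15/2) = 2/55
  n = 3: D(3) = 3(3 + 7/4) = 57/4; numerator = -3(2/55) - 3(-12/11) = 174/55; a_3 = (174/55)/(57/4) = 232/1045
  n = 4: D(4) = 4(4 + 7/4) = 23; numerator = -3(232/1045) - 3(2/55) = -162/209; a_4 = (-162/209)/(23) = -162/4807

r = 3; a_0 = 1; a_1 = -12/11; a_2 = 2/55; a_3 = 232/1045; a_4 = -162/4807


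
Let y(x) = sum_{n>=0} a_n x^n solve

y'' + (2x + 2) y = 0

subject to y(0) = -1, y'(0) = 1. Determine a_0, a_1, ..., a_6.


Ansatz: y(x) = sum_{n>=0} a_n x^n, so y'(x) = sum_{n>=1} n a_n x^(n-1) and y''(x) = sum_{n>=2} n(n-1) a_n x^(n-2).
Substitute into P(x) y'' + Q(x) y' + R(x) y = 0 with P(x) = 1, Q(x) = 0, R(x) = 2x + 2, and match powers of x.
Initial conditions: a_0 = -1, a_1 = 1.
Setting the coefficient of each power of x to zero and solving order by order (substituting the coefficients already found):
  x^0: 2 a_2 + 2 a_0 = 0  ->  2 a_2 = -2 a_0 = 2  ->  a_2 = 1
  x^1: 6 a_3 + 2 a_1 + 2 a_0 = 0  ->  6 a_3 = -2 a_1 - 2 a_0 = 0  ->  a_3 = 0
  x^2: 12 a_4 + 2 a_2 + 2 a_1 = 0  ->  12 a_4 = -2 a_2 - 2 a_1 = -4  ->  a_4 = -1/3
  x^3: 20 a_5 + 2 a_3 + 2 a_2 = 0  ->  20 a_5 = -2 a_3 - 2 a_2 = -2  ->  a_5 = -1/10
  x^4: 30 a_6 + 2 a_4 + 2 a_3 = 0  ->  30 a_6 = -2 a_4 - 2 a_3 = 2/3  ->  a_6 = 1/45
Truncated series: y(x) = -1 + x + x^2 - (1/3) x^4 - (1/10) x^5 + (1/45) x^6 + O(x^7).

a_0 = -1; a_1 = 1; a_2 = 1; a_3 = 0; a_4 = -1/3; a_5 = -1/10; a_6 = 1/45


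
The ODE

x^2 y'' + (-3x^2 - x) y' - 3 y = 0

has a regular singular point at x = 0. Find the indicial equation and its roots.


Divide by x^2 to reach normal form y'' + P_1(x) y' + P_2(x) y = 0 with P_1(x) = -3 - 1/x and P_2(x) = -3/x^2.
x = 0 is a singular point because the y'-coefficient -3 - 1/x has a pole at x = 0 and the y-coefficient -3/x^2 has a pole at x = 0.
It is a regular singular point because x P_1(x) = p(x) = -3x - 1 and x^2 P_2(x) = q(x) = -3 are polynomials, hence analytic at x = 0.
p(0) = -1,  q(0) = -3.
Indicial equation: r(r-1) + p(0) r + q(0) = 0, i.e. r^2 + (p(0) - 1) r + q(0) = 0, i.e. r^2 - 2 r - 3 = 0.
Discriminant: (-2)^2 - 4(-3) = 16, so r = (2 ± 4)/2.
Solving: r_1 = 3, r_2 = -1.

indicial: r^2 - 2 r - 3 = 0; roots r_1 = 3, r_2 = -1


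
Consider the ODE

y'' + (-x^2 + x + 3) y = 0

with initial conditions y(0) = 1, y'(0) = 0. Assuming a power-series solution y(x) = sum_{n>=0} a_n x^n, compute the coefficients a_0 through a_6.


Ansatz: y(x) = sum_{n>=0} a_n x^n, so y'(x) = sum_{n>=1} n a_n x^(n-1) and y''(x) = sum_{n>=2} n(n-1) a_n x^(n-2).
Substitute into P(x) y'' + Q(x) y' + R(x) y = 0 with P(x) = 1, Q(x) = 0, R(x) = -x^2 + x + 3, and match powers of x.
Initial conditions: a_0 = 1, a_1 = 0.
Setting the coefficient of each power of x to zero and solving order by order (substituting the coefficients already found):
  x^0: 2 a_2 + 3 a_0 = 0  ->  2 a_2 = -3 a_0 = -3  ->  a_2 = -3/2
  x^1: 6 a_3 + 3 a_1 + a_0 = 0  ->  6 a_3 = -3 a_1 - a_0 = -1  ->  a_3 = -1/6
  x^2: 12 a_4 + 3 a_2 + a_1 - a_0 = 0  ->  12 a_4 = -3 a_2 - a_1 + a_0 = 11/2  ->  a_4 = 11/24
  x^3: 20 a_5 + 3 a_3 + a_2 - a_1 = 0  ->  20 a_5 = -3 a_3 - a_2 + a_1 = 2  ->  a_5 = 1/10
  x^4: 30 a_6 + 3 a_4 + a_3 - a_2 = 0  ->  30 a_6 = -3 a_4 - a_3 + a_2 = -65/24  ->  a_6 = -13/144
Truncated series: y(x) = 1 - (3/2) x^2 - (1/6) x^3 + (11/24) x^4 + (1/10) x^5 - (13/144) x^6 + O(x^7).

a_0 = 1; a_1 = 0; a_2 = -3/2; a_3 = -1/6; a_4 = 11/24; a_5 = 1/10; a_6 = -13/144
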